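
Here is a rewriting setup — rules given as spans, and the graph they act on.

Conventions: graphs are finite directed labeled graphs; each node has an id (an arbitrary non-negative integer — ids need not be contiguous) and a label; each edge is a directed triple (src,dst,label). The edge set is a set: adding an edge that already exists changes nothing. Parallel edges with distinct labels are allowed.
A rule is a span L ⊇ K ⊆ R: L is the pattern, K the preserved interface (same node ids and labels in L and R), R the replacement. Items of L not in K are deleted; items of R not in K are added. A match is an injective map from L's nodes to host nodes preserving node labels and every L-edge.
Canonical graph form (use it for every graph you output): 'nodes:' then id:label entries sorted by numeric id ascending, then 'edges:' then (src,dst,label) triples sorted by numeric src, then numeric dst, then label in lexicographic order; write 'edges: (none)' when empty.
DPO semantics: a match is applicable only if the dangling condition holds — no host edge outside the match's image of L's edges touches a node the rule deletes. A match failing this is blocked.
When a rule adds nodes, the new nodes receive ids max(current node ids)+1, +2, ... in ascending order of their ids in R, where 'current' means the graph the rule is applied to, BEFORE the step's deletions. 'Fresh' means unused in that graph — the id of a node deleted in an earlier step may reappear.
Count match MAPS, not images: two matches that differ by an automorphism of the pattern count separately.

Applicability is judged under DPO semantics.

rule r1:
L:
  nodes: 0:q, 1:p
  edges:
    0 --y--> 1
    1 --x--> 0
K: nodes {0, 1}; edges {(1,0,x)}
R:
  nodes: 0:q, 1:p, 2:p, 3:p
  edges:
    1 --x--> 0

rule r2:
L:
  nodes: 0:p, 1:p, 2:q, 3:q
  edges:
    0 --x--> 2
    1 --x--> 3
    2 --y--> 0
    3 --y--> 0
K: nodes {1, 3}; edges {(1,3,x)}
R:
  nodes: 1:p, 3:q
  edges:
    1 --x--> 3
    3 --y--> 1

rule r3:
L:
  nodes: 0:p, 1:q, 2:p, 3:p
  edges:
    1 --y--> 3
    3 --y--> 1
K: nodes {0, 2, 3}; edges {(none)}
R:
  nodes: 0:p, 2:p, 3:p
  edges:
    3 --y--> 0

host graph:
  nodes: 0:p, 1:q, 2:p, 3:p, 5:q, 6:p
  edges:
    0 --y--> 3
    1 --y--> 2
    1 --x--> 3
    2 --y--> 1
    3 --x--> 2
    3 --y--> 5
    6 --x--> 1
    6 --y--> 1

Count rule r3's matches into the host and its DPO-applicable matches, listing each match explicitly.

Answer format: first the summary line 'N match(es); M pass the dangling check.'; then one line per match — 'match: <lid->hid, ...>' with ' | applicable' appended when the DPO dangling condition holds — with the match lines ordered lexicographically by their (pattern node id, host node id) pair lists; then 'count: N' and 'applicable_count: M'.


6 match(es); 0 pass the dangling check.
match: 0->0, 1->1, 2->3, 3->2
match: 0->0, 1->1, 2->6, 3->2
match: 0->3, 1->1, 2->0, 3->2
match: 0->3, 1->1, 2->6, 3->2
match: 0->6, 1->1, 2->0, 3->2
match: 0->6, 1->1, 2->3, 3->2
count: 6
applicable_count: 0


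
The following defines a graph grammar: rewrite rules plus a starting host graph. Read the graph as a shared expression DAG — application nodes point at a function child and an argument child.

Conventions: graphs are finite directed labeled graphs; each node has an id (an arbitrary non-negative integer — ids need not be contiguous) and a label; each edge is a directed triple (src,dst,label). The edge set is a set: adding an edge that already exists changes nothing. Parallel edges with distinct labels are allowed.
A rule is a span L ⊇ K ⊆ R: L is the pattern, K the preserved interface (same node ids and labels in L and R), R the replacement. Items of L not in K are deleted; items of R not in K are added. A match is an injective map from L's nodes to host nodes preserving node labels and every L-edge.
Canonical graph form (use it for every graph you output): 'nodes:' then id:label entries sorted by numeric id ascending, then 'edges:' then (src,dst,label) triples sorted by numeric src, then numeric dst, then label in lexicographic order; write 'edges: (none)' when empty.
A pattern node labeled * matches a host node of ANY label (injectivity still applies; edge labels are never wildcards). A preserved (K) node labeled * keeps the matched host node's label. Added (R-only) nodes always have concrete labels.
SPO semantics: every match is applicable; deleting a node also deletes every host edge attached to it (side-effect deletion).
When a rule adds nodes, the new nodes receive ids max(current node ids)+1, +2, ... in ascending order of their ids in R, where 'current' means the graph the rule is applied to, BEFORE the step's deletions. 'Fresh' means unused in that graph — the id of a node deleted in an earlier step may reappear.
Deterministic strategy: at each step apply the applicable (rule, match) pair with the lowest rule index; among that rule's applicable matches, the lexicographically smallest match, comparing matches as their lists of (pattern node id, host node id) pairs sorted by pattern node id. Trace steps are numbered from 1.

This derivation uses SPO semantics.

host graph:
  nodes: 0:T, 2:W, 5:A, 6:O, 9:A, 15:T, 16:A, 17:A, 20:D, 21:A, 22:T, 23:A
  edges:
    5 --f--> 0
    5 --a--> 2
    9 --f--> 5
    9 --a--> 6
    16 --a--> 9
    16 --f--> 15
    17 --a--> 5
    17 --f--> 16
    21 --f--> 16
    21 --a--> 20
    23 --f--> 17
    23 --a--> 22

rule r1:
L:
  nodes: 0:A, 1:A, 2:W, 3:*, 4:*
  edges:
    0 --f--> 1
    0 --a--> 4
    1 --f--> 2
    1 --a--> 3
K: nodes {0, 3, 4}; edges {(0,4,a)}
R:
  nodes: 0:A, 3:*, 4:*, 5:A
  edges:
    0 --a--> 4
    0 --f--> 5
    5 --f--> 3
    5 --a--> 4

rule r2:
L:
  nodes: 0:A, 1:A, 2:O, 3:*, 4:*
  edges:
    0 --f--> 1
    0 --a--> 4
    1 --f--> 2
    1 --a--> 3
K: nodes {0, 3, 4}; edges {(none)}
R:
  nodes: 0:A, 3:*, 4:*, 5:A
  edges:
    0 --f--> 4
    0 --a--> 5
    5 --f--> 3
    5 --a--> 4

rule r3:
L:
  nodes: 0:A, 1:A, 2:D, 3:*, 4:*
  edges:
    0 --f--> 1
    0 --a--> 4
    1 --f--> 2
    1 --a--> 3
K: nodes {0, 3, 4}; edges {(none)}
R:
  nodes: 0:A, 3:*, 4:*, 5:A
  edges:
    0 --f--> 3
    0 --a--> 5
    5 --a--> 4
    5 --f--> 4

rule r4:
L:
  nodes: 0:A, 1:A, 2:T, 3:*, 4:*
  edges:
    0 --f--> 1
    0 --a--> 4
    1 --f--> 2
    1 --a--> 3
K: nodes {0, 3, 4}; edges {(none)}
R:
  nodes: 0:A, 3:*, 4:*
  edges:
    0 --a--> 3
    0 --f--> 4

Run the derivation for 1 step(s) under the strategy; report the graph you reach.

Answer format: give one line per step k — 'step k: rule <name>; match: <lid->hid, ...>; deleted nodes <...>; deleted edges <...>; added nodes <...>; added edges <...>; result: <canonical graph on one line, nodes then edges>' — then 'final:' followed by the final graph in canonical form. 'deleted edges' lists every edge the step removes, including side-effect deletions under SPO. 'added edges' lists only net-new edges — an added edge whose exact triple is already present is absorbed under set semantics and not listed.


step 1: rule r4; match: 0->9, 1->5, 2->0, 3->2, 4->6; deleted nodes 0, 5; deleted edges (5,0,f); (5,2,a); (9,5,f); (9,6,a); (17,5,a); added nodes (none); added edges (9,2,a); (9,6,f); result: nodes: 2:W, 6:O, 9:A, 15:T, 16:A, 17:A, 20:D, 21:A, 22:T, 23:A edges: (9,2,a); (9,6,f); (16,9,a); (16,15,f); (17,16,f); (21,16,f); (21,20,a); (23,17,f); (23,22,a)
final:
nodes: 2:W, 6:O, 9:A, 15:T, 16:A, 17:A, 20:D, 21:A, 22:T, 23:A
edges: (9,2,a); (9,6,f); (16,9,a); (16,15,f); (17,16,f); (21,16,f); (21,20,a); (23,17,f); (23,22,a)


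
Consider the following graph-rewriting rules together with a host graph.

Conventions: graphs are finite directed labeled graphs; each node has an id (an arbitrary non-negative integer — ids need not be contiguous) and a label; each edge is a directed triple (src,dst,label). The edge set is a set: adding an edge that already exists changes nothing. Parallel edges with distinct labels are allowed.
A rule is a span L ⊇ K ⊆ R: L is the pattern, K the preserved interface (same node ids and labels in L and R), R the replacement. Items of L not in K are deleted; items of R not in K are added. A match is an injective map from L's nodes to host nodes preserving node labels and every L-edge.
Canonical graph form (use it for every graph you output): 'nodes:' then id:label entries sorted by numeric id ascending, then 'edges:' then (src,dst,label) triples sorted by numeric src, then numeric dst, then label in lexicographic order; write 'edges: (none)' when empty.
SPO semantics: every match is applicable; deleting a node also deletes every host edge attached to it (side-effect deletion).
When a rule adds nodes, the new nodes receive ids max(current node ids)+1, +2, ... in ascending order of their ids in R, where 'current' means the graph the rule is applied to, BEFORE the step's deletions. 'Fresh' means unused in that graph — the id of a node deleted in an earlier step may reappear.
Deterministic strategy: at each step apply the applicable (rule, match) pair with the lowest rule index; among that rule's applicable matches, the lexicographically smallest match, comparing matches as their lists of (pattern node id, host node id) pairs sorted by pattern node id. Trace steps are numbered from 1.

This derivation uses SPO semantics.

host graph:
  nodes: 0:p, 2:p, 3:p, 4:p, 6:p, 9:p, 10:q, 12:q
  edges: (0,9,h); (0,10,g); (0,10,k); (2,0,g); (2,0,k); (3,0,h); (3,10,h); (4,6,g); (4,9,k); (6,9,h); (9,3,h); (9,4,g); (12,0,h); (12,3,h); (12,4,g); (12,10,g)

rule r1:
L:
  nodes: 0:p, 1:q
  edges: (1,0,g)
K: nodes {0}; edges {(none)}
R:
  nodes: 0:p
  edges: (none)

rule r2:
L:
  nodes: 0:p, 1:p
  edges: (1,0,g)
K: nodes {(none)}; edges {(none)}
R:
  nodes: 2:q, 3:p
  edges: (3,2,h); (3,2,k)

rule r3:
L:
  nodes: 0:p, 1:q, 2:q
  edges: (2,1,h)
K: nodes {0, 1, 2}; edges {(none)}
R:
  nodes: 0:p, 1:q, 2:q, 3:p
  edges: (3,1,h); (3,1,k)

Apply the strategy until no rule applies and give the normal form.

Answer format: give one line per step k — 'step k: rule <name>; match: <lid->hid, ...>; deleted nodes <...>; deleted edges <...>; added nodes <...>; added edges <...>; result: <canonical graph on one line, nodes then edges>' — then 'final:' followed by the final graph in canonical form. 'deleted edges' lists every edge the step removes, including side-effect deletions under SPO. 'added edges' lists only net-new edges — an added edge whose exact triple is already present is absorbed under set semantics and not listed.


step 1: rule r1; match: 0->4, 1->12; deleted nodes 12; deleted edges (12,0,h); (12,3,h); (12,4,g); (12,10,g); added nodes (none); added edges (none); result: nodes: 0:p, 2:p, 3:p, 4:p, 6:p, 9:p, 10:q edges: (0,9,h); (0,10,g); (0,10,k); (2,0,g); (2,0,k); (3,0,h); (3,10,h); (4,6,g); (4,9,k); (6,9,h); (9,3,h); (9,4,g)
step 2: rule r2; match: 0->0, 1->2; deleted nodes 0, 2; deleted edges (0,9,h); (0,10,g); (0,10,k); (2,0,g); (2,0,k); (3,0,h); added nodes 11, 12; added edges (12,11,h); (12,11,k); result: nodes: 3:p, 4:p, 6:p, 9:p, 10:q, 11:q, 12:p edges: (3,10,h); (4,6,g); (4,9,k); (6,9,h); (9,3,h); (9,4,g); (12,11,h); (12,11,k)
step 3: rule r2; match: 0->4, 1->9; deleted nodes 4, 9; deleted edges (4,6,g); (4,9,k); (6,9,h); (9,3,h); (9,4,g); added nodes 13, 14; added edges (14,13,h); (14,13,k); result: nodes: 3:p, 6:p, 10:q, 11:q, 12:p, 13:q, 14:p edges: (3,10,h); (12,11,h); (12,11,k); (14,13,h); (14,13,k)
final:
nodes: 3:p, 6:p, 10:q, 11:q, 12:p, 13:q, 14:p
edges: (3,10,h); (12,11,h); (12,11,k); (14,13,h); (14,13,k)


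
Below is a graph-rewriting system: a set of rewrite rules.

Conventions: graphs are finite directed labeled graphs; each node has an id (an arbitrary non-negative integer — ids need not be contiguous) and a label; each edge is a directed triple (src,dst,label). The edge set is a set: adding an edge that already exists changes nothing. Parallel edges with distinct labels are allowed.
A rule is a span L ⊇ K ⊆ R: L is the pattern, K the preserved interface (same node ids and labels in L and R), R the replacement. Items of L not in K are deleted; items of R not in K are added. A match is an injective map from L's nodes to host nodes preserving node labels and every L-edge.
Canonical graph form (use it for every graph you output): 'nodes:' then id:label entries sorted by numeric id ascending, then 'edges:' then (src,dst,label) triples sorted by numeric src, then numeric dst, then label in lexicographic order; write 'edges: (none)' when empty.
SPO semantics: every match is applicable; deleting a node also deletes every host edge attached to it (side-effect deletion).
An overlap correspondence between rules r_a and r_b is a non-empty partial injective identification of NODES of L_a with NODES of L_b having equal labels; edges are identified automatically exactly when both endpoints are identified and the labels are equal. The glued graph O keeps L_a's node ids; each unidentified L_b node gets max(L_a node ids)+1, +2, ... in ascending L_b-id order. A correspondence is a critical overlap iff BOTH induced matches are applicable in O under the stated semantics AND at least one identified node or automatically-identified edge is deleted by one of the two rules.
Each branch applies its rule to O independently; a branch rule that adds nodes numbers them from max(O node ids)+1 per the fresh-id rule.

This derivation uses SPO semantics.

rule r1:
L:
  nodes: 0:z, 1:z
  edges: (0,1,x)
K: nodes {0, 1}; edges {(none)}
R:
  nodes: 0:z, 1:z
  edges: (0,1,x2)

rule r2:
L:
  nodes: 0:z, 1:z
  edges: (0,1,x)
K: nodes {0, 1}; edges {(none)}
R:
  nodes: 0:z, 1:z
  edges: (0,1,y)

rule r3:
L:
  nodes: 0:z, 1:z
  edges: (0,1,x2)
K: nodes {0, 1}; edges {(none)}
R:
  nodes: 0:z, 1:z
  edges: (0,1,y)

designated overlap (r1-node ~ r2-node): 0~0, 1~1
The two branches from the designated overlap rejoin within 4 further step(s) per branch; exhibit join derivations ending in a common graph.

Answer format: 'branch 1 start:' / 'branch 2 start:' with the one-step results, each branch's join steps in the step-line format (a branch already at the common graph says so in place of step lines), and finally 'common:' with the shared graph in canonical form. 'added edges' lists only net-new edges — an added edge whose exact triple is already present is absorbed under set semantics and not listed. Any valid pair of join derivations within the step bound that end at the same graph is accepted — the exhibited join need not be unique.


branch 1 start:
nodes: 0:z, 1:z
edges: (0,1,x2)
branch 2 start:
nodes: 0:z, 1:z
edges: (0,1,y)
branch 1 step 1: rule r3; match: 0->0, 1->1; deleted nodes (none); deleted edges (0,1,x2); added nodes (none); added edges (0,1,y); result: nodes: 0:z, 1:z edges: (0,1,y)
branch 2: already at the common graph (0 steps)
common:
nodes: 0:z, 1:z
edges: (0,1,y)


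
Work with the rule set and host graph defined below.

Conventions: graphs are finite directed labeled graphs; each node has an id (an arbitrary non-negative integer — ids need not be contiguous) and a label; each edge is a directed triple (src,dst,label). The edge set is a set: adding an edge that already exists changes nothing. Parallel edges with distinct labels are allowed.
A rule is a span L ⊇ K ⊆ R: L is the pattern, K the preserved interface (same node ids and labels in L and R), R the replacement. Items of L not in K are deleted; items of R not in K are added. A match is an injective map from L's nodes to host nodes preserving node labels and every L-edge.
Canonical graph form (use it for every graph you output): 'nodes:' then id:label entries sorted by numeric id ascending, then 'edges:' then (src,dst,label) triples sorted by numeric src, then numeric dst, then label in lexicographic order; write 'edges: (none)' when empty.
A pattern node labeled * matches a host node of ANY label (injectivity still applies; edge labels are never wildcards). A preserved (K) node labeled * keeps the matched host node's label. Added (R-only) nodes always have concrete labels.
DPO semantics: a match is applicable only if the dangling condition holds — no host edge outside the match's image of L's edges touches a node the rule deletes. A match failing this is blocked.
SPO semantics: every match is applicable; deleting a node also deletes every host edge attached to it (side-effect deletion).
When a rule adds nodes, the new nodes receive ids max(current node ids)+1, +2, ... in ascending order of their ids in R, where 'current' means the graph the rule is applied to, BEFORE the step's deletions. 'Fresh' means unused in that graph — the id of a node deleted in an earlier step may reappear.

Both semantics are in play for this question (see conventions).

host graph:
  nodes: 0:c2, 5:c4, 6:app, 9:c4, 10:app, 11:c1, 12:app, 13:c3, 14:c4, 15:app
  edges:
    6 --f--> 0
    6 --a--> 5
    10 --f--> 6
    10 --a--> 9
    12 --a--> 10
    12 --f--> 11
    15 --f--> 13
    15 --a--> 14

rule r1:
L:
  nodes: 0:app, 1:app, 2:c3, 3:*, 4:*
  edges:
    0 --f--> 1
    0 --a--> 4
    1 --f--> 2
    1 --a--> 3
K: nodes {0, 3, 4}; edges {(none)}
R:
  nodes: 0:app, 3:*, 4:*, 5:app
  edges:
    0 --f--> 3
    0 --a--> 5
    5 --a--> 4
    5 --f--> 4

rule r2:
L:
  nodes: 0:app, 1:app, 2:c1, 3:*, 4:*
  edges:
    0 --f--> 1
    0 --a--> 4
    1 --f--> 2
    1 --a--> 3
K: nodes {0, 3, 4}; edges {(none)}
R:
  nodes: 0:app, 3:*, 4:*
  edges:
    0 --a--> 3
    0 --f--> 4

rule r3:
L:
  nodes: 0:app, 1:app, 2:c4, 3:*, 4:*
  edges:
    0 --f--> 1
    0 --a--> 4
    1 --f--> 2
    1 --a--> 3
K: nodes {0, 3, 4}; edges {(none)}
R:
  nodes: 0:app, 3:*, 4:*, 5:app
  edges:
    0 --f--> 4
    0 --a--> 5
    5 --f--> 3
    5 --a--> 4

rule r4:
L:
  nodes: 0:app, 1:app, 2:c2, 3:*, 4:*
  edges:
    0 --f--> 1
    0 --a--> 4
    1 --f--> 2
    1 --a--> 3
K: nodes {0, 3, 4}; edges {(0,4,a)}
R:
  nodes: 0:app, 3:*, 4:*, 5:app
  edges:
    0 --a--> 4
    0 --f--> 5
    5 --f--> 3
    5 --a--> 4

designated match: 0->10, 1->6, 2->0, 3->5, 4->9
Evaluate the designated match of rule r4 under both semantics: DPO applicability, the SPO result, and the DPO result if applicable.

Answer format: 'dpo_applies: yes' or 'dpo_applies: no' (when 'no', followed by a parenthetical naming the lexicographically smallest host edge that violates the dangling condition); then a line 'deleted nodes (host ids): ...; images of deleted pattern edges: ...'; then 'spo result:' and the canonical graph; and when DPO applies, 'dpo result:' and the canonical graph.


dpo_applies: yes
deleted nodes (host ids): 0, 6; images of deleted pattern edges: (6,0,f); (6,5,a); (10,6,f)
spo result:
nodes: 5:c4, 9:c4, 10:app, 11:c1, 12:app, 13:c3, 14:c4, 15:app, 16:app
edges: (10,9,a); (10,16,f); (12,10,a); (12,11,f); (15,13,f); (15,14,a); (16,5,f); (16,9,a)
dpo result:
nodes: 5:c4, 9:c4, 10:app, 11:c1, 12:app, 13:c3, 14:c4, 15:app, 16:app
edges: (10,9,a); (10,16,f); (12,10,a); (12,11,f); (15,13,f); (15,14,a); (16,5,f); (16,9,a)


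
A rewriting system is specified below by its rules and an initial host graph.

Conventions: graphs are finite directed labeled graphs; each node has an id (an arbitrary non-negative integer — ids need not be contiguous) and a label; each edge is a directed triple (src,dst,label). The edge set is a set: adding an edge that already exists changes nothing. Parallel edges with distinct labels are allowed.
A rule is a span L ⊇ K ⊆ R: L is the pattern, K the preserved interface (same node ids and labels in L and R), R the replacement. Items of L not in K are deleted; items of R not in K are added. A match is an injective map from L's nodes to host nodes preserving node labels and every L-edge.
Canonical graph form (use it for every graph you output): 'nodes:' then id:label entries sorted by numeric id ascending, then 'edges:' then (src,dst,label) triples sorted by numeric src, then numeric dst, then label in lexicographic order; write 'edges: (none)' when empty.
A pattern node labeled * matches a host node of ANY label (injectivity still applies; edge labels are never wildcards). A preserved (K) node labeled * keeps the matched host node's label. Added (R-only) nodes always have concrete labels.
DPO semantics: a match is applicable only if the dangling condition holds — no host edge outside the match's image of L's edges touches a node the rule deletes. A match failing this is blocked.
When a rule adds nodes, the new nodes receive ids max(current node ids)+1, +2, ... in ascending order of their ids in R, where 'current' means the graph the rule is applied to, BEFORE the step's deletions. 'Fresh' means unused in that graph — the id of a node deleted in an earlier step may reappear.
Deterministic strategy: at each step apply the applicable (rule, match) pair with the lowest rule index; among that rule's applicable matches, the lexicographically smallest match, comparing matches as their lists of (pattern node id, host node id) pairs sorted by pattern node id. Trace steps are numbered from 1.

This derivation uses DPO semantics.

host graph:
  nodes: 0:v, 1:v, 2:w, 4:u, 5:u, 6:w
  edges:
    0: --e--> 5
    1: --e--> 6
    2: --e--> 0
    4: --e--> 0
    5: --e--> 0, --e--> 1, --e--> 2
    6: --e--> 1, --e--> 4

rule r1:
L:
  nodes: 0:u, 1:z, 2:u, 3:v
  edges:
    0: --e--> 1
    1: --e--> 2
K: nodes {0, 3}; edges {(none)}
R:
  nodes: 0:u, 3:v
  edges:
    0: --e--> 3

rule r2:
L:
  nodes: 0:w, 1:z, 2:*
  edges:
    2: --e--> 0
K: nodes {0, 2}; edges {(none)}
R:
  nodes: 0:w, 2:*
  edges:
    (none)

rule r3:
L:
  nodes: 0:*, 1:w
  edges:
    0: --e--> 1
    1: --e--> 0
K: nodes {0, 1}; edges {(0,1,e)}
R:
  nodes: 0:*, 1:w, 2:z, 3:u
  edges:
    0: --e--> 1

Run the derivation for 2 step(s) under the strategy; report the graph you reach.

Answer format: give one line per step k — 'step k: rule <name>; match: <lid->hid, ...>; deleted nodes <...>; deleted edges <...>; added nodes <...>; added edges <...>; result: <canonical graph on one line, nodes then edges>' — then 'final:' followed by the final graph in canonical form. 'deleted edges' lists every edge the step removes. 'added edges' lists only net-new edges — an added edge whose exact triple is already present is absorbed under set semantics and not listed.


step 1: rule r3; match: 0->1, 1->6; deleted nodes (none); deleted edges (6,1,e); added nodes 7, 8; added edges (none); result: nodes: 0:v, 1:v, 2:w, 4:u, 5:u, 6:w, 7:z, 8:u edges: (0,5,e); (1,6,e); (2,0,e); (4,0,e); (5,0,e); (5,1,e); (5,2,e); (6,4,e)
step 2: rule r2; match: 0->2, 1->7, 2->5; deleted nodes 7; deleted edges (5,2,e); added nodes (none); added edges (none); result: nodes: 0:v, 1:v, 2:w, 4:u, 5:u, 6:w, 8:u edges: (0,5,e); (1,6,e); (2,0,e); (4,0,e); (5,0,e); (5,1,e); (6,4,e)
final:
nodes: 0:v, 1:v, 2:w, 4:u, 5:u, 6:w, 8:u
edges: (0,5,e); (1,6,e); (2,0,e); (4,0,e); (5,0,e); (5,1,e); (6,4,e)


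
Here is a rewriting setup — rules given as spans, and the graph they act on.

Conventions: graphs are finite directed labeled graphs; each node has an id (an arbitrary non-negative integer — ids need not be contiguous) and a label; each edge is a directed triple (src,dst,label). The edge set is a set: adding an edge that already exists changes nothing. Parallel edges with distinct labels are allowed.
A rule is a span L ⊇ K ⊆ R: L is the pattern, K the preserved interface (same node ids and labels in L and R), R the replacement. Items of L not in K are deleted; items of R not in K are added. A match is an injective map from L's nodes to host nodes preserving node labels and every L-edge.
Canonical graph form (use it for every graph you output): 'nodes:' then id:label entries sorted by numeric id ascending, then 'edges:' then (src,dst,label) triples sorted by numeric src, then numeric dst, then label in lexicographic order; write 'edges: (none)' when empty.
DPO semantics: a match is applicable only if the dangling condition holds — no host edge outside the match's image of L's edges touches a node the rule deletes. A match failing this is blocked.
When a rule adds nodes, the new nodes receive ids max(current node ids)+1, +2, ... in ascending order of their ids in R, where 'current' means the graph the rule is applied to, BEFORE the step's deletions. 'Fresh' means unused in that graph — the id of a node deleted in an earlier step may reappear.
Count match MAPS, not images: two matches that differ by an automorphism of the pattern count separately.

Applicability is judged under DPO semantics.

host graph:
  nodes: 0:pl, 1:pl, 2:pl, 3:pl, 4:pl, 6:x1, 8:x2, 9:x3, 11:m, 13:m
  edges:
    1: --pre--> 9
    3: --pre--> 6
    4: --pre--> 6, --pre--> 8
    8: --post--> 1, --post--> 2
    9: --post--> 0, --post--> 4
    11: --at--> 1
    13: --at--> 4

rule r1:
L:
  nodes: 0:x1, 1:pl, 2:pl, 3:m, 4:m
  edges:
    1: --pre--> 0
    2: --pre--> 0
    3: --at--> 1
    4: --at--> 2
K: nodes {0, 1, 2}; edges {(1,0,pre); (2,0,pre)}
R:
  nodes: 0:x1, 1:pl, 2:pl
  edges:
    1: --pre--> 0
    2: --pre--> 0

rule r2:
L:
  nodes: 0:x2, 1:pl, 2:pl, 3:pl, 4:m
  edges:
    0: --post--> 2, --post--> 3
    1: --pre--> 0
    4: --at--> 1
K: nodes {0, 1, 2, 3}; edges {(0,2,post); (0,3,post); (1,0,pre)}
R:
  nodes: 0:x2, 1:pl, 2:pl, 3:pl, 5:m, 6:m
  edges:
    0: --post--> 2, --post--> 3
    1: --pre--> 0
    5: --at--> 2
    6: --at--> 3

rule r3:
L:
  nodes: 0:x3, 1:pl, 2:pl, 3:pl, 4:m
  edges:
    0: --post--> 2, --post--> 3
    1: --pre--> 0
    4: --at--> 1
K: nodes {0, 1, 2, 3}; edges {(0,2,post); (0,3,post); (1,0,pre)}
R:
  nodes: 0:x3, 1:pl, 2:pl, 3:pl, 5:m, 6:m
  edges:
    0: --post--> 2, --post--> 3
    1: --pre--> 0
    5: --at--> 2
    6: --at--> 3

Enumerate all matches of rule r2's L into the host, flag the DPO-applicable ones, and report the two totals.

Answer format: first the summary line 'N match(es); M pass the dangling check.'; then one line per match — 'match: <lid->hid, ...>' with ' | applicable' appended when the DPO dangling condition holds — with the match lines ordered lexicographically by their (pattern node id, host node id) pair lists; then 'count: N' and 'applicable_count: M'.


2 match(es); 2 pass the dangling check.
match: 0->8, 1->4, 2->1, 3->2, 4->13 | applicable
match: 0->8, 1->4, 2->2, 3->1, 4->13 | applicable
count: 2
applicable_count: 2


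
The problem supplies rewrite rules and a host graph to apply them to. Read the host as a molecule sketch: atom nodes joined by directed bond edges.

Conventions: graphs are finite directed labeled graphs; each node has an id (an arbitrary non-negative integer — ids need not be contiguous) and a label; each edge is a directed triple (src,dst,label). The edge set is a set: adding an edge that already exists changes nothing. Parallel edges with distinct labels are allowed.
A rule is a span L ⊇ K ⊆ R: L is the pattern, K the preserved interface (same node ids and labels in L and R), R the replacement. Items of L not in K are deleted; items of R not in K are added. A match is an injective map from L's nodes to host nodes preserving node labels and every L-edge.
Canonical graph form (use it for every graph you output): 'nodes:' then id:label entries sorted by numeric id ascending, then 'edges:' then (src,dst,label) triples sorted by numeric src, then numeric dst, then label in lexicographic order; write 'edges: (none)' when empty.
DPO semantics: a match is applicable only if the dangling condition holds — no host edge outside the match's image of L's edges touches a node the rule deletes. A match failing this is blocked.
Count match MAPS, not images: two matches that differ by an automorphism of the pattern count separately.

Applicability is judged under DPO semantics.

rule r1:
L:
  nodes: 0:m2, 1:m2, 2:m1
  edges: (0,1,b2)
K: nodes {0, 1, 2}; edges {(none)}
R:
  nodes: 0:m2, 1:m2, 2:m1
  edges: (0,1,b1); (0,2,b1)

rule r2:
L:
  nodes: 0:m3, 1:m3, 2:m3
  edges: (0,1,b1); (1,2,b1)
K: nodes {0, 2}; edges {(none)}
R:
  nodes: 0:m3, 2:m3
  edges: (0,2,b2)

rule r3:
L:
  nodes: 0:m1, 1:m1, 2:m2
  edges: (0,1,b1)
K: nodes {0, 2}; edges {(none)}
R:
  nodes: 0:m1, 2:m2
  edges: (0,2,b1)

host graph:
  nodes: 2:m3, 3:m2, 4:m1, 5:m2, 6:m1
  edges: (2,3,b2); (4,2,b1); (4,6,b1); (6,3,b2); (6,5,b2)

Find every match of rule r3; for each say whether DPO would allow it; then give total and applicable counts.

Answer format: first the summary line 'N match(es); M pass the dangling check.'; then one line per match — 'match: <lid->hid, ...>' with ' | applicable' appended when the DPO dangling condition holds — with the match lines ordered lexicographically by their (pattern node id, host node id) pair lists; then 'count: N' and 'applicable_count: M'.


2 match(es); 0 pass the dangling check.
match: 0->4, 1->6, 2->3
match: 0->4, 1->6, 2->5
count: 2
applicable_count: 0


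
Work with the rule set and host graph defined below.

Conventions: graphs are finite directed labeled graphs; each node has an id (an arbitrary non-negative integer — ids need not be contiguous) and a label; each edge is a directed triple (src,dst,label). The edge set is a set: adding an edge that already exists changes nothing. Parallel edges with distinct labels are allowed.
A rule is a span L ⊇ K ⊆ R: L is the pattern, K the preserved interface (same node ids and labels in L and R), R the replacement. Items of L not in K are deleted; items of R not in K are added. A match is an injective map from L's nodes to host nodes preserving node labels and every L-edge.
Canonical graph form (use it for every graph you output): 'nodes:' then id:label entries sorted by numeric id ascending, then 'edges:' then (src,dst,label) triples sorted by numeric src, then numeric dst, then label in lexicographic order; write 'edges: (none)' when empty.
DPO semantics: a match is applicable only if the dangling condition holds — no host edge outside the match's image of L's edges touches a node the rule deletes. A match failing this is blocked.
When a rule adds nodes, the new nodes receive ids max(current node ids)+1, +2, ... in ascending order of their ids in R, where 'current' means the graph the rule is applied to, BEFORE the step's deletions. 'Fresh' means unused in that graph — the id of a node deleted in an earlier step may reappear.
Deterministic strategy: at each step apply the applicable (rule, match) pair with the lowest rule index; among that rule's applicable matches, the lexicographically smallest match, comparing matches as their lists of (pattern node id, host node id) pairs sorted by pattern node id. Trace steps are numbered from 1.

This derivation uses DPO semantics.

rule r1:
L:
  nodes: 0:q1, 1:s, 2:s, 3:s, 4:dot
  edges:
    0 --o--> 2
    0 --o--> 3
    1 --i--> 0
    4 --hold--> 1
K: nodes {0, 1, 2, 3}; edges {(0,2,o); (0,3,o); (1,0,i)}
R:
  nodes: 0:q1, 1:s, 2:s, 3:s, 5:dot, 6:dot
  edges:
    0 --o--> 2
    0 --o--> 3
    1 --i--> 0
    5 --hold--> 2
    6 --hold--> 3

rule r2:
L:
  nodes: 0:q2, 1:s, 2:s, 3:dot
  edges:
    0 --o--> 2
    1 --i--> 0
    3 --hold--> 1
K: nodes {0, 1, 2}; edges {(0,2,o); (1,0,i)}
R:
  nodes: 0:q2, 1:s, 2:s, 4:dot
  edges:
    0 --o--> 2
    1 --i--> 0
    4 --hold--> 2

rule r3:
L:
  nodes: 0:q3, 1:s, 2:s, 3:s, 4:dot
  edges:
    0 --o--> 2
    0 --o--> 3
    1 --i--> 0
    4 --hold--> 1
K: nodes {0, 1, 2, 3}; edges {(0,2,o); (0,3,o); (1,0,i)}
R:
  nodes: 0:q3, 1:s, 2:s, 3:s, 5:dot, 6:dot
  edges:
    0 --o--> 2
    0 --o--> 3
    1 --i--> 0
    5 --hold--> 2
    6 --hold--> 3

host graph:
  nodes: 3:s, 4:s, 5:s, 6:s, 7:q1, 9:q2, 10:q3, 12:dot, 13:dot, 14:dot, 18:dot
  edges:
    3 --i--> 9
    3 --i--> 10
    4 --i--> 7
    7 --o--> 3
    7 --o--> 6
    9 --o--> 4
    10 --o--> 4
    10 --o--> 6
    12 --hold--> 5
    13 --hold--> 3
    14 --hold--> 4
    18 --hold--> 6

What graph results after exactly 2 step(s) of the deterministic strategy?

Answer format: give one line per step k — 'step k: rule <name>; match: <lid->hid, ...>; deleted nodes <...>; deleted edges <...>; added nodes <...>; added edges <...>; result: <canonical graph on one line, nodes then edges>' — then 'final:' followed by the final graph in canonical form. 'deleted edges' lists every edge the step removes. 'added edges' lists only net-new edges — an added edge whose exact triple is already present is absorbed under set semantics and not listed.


step 1: rule r1; match: 0->7, 1->4, 2->3, 3->6, 4->14; deleted nodes 14; deleted edges (14,4,hold); added nodes 19, 20; added edges (19,3,hold); (20,6,hold); result: nodes: 3:s, 4:s, 5:s, 6:s, 7:q1, 9:q2, 10:q3, 12:dot, 13:dot, 18:dot, 19:dot, 20:dot edges: (3,9,i); (3,10,i); (4,7,i); (7,3,o); (7,6,o); (9,4,o); (10,4,o); (10,6,o); (12,5,hold); (13,3,hold); (18,6,hold); (19,3,hold); (20,6,hold)
step 2: rule r2; match: 0->9, 1->3, 2->4, 3->13; deleted nodes 13; deleted edges (13,3,hold); added nodes 21; added edges (21,4,hold); result: nodes: 3:s, 4:s, 5:s, 6:s, 7:q1, 9:q2, 10:q3, 12:dot, 18:dot, 19:dot, 20:dot, 21:dot edges: (3,9,i); (3,10,i); (4,7,i); (7,3,o); (7,6,o); (9,4,o); (10,4,o); (10,6,o); (12,5,hold); (18,6,hold); (19,3,hold); (20,6,hold); (21,4,hold)
final:
nodes: 3:s, 4:s, 5:s, 6:s, 7:q1, 9:q2, 10:q3, 12:dot, 18:dot, 19:dot, 20:dot, 21:dot
edges: (3,9,i); (3,10,i); (4,7,i); (7,3,o); (7,6,o); (9,4,o); (10,4,o); (10,6,o); (12,5,hold); (18,6,hold); (19,3,hold); (20,6,hold); (21,4,hold)


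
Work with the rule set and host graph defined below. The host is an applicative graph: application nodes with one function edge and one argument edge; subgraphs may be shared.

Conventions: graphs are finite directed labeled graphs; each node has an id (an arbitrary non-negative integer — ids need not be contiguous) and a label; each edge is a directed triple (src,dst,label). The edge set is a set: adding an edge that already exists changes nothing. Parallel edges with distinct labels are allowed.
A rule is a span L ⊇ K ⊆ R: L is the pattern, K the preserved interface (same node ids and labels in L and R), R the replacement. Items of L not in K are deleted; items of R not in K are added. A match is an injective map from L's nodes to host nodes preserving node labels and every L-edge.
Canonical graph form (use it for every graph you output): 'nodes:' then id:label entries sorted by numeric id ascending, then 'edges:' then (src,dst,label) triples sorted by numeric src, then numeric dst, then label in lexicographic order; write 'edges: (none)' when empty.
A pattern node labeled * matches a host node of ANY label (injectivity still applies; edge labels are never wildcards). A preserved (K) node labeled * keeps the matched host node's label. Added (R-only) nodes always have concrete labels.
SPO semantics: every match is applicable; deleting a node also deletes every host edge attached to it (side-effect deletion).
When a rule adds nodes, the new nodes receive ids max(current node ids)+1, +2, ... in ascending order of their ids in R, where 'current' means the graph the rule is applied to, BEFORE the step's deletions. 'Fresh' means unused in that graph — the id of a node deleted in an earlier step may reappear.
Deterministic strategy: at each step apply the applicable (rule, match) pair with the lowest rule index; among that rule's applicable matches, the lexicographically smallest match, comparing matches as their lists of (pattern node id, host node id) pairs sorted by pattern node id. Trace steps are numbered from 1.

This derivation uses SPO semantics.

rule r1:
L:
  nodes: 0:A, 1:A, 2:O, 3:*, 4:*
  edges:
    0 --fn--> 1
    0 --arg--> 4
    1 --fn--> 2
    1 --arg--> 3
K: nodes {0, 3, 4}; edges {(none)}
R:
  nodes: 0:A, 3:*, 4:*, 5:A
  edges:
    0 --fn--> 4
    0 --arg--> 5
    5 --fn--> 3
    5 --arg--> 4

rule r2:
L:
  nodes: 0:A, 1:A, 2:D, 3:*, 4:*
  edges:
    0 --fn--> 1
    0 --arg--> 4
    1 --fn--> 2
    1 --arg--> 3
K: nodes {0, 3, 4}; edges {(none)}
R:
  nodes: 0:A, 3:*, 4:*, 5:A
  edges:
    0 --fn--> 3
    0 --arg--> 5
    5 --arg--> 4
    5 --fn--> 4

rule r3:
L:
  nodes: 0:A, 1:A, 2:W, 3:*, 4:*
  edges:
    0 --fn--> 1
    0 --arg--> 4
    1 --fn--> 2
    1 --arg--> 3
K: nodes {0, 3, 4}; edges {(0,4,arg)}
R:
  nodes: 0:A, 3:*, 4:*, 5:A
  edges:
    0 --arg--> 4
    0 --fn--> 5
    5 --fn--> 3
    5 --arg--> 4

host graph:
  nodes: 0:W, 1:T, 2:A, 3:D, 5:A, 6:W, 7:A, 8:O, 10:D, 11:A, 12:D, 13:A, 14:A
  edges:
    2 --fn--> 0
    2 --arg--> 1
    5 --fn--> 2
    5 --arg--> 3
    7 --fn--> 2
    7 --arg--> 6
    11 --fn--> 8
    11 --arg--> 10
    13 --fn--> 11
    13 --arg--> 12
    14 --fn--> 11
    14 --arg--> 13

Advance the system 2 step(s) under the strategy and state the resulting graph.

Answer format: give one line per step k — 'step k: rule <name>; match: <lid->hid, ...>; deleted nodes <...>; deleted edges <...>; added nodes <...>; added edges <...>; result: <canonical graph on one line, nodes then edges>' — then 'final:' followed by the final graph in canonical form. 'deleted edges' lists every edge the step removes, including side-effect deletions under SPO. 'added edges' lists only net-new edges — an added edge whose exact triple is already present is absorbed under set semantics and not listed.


step 1: rule r1; match: 0->13, 1->11, 2->8, 3->10, 4->12; deleted nodes 8, 11; deleted edges (11,8,fn); (11,10,arg); (13,11,fn); (13,12,arg); (14,11,fn); added nodes 15; added edges (13,12,fn); (13,15,arg); (15,10,fn); (15,12,arg); result: nodes: 0:W, 1:T, 2:A, 3:D, 5:A, 6:W, 7:A, 10:D, 12:D, 13:A, 14:A, 15:A edges: (2,0,fn); (2,1,arg); (5,2,fn); (5,3,arg); (7,2,fn); (7,6,arg); (13,12,fn); (13,15,arg); (14,13,arg); (15,10,fn); (15,12,arg)
step 2: rule r3; match: 0->5, 1->2, 2->0, 3->1, 4->3; deleted nodes 0, 2; deleted edges (2,0,fn); (2,1,arg); (5,2,fn); (7,2,fn); added nodes 16; added edges (5,16,fn); (16,1,fn); (16,3,arg); result: nodes: 1:T, 3:D, 5:A, 6:W, 7:A, 10:D, 12:D, 13:A, 14:A, 15:A, 16:A edges: (5,3,arg); (5,16,fn); (7,6,arg); (13,12,fn); (13,15,arg); (14,13,arg); (15,10,fn); (15,12,arg); (16,1,fn); (16,3,arg)
final:
nodes: 1:T, 3:D, 5:A, 6:W, 7:A, 10:D, 12:D, 13:A, 14:A, 15:A, 16:A
edges: (5,3,arg); (5,16,fn); (7,6,arg); (13,12,fn); (13,15,arg); (14,13,arg); (15,10,fn); (15,12,arg); (16,1,fn); (16,3,arg)


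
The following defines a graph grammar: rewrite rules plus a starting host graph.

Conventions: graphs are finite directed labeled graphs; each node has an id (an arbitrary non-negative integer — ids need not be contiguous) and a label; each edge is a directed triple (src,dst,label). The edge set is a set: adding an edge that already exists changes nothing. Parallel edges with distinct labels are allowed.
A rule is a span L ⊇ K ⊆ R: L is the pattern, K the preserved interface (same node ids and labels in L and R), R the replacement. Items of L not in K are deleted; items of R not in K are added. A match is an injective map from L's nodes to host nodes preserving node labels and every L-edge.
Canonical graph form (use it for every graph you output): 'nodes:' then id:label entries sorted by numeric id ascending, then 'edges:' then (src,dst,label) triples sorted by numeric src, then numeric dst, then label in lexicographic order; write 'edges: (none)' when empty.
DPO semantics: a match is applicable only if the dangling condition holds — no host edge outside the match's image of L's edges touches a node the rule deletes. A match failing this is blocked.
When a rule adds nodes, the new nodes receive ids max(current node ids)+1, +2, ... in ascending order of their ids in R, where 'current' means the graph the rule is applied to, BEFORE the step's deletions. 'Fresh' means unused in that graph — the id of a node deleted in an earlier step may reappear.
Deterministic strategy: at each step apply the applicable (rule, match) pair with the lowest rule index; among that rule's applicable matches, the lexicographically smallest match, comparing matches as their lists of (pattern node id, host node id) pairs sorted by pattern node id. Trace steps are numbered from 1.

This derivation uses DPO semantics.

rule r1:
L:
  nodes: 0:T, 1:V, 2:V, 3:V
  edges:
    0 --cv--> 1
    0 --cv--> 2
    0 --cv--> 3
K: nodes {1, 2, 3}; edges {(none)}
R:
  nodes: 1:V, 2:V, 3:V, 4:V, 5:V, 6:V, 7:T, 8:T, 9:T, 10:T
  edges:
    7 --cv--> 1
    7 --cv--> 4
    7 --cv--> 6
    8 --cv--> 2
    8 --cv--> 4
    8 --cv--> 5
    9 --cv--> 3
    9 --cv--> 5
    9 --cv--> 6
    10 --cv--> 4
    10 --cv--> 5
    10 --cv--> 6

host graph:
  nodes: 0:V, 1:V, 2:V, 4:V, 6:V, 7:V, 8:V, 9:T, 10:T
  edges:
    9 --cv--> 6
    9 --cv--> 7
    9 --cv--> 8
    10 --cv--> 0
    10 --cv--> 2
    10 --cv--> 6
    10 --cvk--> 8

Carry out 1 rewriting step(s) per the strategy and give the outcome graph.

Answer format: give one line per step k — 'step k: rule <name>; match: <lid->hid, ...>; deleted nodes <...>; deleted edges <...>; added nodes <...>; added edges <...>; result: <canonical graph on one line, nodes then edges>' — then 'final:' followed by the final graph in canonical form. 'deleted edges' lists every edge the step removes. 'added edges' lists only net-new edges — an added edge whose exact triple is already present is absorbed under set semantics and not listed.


step 1: rule r1; match: 0->9, 1->6, 2->7, 3->8; deleted nodes 9; deleted edges (9,6,cv); (9,7,cv); (9,8,cv); added nodes 11, 12, 13, 14, 15, 16, 17; added edges (14,6,cv); (14,11,cv); (14,13,cv); (15,7,cv); (15,11,cv); (15,12,cv); (16,8,cv); (16,12,cv); (16,13,cv); (17,11,cv); (17,12,cv); (17,13,cv); result: nodes: 0:V, 1:V, 2:V, 4:V, 6:V, 7:V, 8:V, 10:T, 11:V, 12:V, 13:V, 14:T, 15:T, 16:T, 17:T edges: (10,0,cv); (10,2,cv); (10,6,cv); (10,8,cvk); (14,6,cv); (14,11,cv); (14,13,cv); (15,7,cv); (15,11,cv); (15,12,cv); (16,8,cv); (16,12,cv); (16,13,cv); (17,11,cv); (17,12,cv); (17,13,cv)
final:
nodes: 0:V, 1:V, 2:V, 4:V, 6:V, 7:V, 8:V, 10:T, 11:V, 12:V, 13:V, 14:T, 15:T, 16:T, 17:T
edges: (10,0,cv); (10,2,cv); (10,6,cv); (10,8,cvk); (14,6,cv); (14,11,cv); (14,13,cv); (15,7,cv); (15,11,cv); (15,12,cv); (16,8,cv); (16,12,cv); (16,13,cv); (17,11,cv); (17,12,cv); (17,13,cv)
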